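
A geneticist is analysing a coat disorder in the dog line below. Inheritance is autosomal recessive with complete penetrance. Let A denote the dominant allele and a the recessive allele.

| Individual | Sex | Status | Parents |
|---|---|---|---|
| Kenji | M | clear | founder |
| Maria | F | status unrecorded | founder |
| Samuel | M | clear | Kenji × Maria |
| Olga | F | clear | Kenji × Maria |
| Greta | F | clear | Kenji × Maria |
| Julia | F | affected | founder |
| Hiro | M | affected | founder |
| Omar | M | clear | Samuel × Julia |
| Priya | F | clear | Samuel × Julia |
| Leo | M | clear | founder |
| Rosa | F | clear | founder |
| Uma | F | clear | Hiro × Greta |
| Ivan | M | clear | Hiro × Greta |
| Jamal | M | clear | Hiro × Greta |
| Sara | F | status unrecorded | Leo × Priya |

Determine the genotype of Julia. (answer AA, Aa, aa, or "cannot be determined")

Julia is affected, so Julia is aa.

aa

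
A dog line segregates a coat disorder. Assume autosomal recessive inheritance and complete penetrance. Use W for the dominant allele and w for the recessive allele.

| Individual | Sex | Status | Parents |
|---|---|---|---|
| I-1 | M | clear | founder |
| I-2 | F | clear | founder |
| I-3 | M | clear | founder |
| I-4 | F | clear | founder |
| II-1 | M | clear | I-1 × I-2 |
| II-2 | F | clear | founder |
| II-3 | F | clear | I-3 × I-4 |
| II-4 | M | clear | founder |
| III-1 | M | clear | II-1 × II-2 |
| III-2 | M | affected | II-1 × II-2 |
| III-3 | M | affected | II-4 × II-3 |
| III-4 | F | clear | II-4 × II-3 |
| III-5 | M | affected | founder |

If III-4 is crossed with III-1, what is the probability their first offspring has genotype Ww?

II-4 is clear so carries W and passed w to III-3 (ww), so II-4 is Ww.
II-3 is clear so carries W and passed w to III-3 (ww), so II-3 is Ww.
III-4 is a clear offspring of II-4 (Ww) × II-3 (Ww), whose cross gives 1/4 WW : 1/2 Ww : 1/4 ww; conditioning on being clear, III-4 is WW with probability 1/3, Ww with probability 2/3.
II-1 is clear so carries W and passed w to III-2 (ww), so II-1 is Ww.
II-2 is clear so carries W and passed w to III-2 (ww), so II-2 is Ww.
III-1 is a clear offspring of II-1 (Ww) × II-2 (Ww), whose cross gives 1/4 WW : 1/2 Ww : 1/4 ww; conditioning on being clear, III-1 is WW with probability 1/3, Ww with probability 2/3.
Summing over parental genotype combinations, P(offspring has genotype Ww) = 2/9·1/2 + 2/9·1/2 + 4/9·1/2 = 4/9.

4/9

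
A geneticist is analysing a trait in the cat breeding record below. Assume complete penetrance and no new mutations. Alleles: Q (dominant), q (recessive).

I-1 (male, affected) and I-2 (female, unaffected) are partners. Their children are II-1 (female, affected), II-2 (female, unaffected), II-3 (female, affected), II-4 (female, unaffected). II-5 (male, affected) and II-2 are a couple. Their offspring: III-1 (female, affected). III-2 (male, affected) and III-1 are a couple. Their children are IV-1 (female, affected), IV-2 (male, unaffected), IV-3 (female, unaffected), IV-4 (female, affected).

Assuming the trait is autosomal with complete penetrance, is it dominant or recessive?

III-2 and III-1 are both affected yet have an unaffected child IV-2. Under a recessive model two affected parents are homozygous and every child would be affected, so the trait cannot be recessive.

dominant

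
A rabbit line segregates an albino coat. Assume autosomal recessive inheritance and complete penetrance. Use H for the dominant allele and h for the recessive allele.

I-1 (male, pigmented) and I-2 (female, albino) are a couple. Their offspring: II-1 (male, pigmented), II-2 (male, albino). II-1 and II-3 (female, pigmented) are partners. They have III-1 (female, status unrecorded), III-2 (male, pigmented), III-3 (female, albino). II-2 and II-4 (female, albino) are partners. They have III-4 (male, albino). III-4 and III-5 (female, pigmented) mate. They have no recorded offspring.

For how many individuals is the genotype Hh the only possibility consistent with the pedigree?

3

Obligate heterozygotes: I-1 is pigmented so carries H and passed h to II-2 (hh), so I-1 is Hh; II-1 is pigmented so carries H and received h from I-2 (hh), so II-1 is Hh; II-3 is pigmented so carries H and passed h to III-3 (hh), so II-3 is Hh.
Every other individual is either homozygous by phenotype or has at least one consistent homozygous assignment, so the count is 3.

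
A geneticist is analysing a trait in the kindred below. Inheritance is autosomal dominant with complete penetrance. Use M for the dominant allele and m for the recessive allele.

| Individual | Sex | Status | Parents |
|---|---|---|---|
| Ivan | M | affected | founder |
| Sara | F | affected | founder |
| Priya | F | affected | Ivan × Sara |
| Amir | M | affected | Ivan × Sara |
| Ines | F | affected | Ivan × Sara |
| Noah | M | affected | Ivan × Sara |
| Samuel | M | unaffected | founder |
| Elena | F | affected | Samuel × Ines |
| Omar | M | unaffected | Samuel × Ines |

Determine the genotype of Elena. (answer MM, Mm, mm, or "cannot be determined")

From phenotype alone, Elena is MM or Mm.
Elena is affected so carries M and received m from Samuel (mm), so Elena is Mm.

Mm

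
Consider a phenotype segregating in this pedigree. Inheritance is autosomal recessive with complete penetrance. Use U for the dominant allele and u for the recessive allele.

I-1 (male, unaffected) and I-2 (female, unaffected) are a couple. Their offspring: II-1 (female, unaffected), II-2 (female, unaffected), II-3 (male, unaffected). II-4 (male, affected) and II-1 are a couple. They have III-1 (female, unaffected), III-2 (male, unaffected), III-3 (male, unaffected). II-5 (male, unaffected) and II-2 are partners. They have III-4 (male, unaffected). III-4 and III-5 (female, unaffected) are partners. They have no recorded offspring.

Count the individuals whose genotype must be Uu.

3

Obligate heterozygotes: III-1 is unaffected so carries U and received u from II-4 (uu), so III-1 is Uu; III-2 is unaffected so carries U and received u from II-4 (uu), so III-2 is Uu; III-3 is unaffected so carries U and received u from II-4 (uu), so III-3 is Uu.
Every other individual is either homozygous by phenotype or has at least one consistent homozygous assignment, so the count is 3.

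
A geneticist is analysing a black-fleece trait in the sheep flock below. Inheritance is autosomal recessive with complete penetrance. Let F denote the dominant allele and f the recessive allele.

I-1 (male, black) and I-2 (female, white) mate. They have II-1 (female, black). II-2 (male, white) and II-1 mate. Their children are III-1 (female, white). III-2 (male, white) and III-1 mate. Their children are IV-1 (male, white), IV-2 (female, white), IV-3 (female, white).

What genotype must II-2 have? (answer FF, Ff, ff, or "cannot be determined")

II-2's phenotype allows FF or Ff, and no parent or child forces a single allele at both positions; consistent genotype assignments exist with II-2 as FF or Ff.

cannot be determined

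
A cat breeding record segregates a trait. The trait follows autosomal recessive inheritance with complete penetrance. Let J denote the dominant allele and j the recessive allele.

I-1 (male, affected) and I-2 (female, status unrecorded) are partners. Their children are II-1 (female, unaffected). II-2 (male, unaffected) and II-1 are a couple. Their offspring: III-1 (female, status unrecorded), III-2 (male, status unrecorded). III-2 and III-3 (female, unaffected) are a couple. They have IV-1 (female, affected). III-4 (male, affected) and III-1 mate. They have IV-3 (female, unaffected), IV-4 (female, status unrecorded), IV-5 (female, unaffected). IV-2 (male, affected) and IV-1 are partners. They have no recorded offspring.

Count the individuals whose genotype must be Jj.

4

Obligate heterozygotes: II-1 is unaffected so carries J and received j from I-1 (jj), so II-1 is Jj; III-3 is unaffected so carries J and passed j to IV-1 (jj), so III-3 is Jj; IV-3 is unaffected so carries J and received j from III-4 (jj), so IV-3 is Jj; IV-5 is unaffected so carries J and received j from III-4 (jj), so IV-5 is Jj.
Every other individual is either homozygous by phenotype or has at least one consistent homozygous assignment, so the count is 4.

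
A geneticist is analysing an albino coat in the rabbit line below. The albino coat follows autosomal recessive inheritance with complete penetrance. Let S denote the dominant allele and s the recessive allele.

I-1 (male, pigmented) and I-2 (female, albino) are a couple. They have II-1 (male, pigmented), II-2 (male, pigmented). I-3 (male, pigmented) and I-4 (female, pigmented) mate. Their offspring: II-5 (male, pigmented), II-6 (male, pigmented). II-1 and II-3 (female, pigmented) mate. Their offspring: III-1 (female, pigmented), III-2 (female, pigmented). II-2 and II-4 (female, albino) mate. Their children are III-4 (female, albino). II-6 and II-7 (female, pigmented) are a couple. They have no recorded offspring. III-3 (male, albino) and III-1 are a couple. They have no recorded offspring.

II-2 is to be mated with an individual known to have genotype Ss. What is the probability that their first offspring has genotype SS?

1/4

II-2 is pigmented so carries S and received s from I-2 (ss), so II-2 is Ss.
The cross gives 1/4 SS : 1/2 Ss : 1/4 ss, so P(offspring has genotype SS) = 1/4.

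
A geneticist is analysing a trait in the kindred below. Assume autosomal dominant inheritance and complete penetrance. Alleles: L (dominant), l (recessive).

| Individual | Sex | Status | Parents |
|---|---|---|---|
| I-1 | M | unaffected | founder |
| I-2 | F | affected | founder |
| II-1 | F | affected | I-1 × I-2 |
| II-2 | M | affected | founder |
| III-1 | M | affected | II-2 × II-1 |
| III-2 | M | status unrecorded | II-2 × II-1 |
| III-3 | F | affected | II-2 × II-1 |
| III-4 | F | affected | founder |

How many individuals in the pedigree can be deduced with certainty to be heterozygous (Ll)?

Obligate heterozygotes: II-1 is affected so carries L and received l from I-1 (ll), so II-1 is Ll.
Every other individual is either homozygous by phenotype or has at least one consistent homozygous assignment, so the count is 1.

1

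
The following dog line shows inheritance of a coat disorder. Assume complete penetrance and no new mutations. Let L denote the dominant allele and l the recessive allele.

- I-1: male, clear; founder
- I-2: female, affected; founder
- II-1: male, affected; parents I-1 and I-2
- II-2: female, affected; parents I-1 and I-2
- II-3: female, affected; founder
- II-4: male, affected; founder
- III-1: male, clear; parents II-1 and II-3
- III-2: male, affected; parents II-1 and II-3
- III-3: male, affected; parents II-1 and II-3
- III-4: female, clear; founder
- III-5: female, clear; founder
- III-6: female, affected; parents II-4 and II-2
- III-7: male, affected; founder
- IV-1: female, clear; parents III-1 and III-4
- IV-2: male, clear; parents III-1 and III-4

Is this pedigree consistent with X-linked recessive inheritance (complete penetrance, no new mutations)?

Under X-linked recessive, II-2 (affected, female) cannot arise from I-1 (clear) × I-2 (affected).

No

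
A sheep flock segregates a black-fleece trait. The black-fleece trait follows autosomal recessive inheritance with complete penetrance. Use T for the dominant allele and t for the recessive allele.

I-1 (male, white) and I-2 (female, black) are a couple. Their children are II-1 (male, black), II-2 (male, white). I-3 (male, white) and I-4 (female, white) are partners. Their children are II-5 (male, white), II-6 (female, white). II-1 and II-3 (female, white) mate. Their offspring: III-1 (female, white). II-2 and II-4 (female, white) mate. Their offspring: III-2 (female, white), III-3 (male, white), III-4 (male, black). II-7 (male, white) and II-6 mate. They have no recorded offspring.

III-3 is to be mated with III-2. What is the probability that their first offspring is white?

8/9

II-2 is white so carries T and received t from I-2 (tt), so II-2 is Tt.
II-4 is white so carries T and passed t to III-4 (tt), so II-4 is Tt.
III-3 is a white offspring of II-2 (Tt) × II-4 (Tt), whose cross gives 1/4 TT : 1/2 Tt : 1/4 tt; conditioning on being white, III-3 is TT with probability 1/3, Tt with probability 2/3.
III-2 is a white offspring of II-2 (Tt) × II-4 (Tt), whose cross gives 1/4 TT : 1/2 Tt : 1/4 tt; conditioning on being white, III-2 is TT with probability 1/3, Tt with probability 2/3.
Summing over parental genotype combinations, P(offspring is white) = 1/9·1 + 2/9·1 + 2/9·1 + 4/9·3/4 = 8/9.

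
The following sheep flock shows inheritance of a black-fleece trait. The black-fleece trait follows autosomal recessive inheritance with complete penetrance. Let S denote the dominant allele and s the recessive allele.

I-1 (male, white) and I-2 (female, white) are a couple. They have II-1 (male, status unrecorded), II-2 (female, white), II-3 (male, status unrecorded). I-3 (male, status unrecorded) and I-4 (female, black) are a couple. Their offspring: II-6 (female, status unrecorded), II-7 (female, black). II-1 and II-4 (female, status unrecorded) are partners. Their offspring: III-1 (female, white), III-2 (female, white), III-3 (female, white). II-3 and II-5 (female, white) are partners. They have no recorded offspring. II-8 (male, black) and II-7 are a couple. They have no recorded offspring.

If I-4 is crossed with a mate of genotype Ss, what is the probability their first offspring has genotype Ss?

1/2

I-4 is black, so I-4 is ss.
The cross gives 1/2 Ss : 1/2 ss, so P(offspring has genotype Ss) = 1/2.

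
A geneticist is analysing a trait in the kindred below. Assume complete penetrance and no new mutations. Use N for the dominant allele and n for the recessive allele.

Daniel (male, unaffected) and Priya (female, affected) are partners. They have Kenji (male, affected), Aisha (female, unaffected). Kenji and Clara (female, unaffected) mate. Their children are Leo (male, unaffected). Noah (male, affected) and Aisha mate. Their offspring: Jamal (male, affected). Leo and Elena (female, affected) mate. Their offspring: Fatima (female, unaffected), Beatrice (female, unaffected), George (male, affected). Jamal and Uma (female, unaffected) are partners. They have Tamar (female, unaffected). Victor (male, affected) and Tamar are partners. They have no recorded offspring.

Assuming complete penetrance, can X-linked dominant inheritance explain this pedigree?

No

Under X-linked dominant, Jamal (affected, male) cannot arise from Noah (affected) × Aisha (unaffected).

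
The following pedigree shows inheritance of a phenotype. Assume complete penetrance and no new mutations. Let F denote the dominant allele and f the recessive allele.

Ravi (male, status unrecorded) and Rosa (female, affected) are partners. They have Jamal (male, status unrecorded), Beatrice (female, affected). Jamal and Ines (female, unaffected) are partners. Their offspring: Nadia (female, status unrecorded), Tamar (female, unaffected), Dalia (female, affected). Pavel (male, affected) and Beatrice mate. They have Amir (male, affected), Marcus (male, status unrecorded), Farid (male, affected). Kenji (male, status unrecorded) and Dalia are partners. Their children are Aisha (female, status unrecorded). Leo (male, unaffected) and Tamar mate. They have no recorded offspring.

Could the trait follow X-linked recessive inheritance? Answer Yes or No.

Yes

A consistent assignment under X-linked recessive exists: Ravi X^f Y, Rosa X^f X^f, Jamal X^f Y, Beatrice X^f X^f, Ines X^F X^f, Pavel X^f Y, Nadia X^F X^f, Tamar X^F X^f, Dalia X^f X^f, Kenji X^F Y, Leo X^F Y, Amir X^f Y, Marcus X^f Y, Farid X^f Y, Aisha X^F X^f.
In this assignment every recorded phenotype matches its genotype and every non-founder's genotype is obtainable from its parents' genotypes, so the pedigree is consistent.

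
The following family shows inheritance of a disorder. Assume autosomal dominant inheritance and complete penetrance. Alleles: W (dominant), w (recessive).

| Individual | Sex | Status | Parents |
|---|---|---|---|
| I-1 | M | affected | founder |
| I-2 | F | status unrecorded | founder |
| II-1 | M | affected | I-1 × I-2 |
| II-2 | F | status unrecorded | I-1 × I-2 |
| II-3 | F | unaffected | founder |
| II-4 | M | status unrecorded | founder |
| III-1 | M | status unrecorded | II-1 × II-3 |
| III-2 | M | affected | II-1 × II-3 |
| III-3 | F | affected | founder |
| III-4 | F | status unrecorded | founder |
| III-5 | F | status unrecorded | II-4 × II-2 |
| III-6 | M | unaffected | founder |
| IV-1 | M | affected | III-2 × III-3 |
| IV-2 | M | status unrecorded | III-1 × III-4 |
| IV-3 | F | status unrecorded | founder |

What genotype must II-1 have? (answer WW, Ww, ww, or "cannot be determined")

II-1's phenotype allows WW or Ww, and no parent or child forces a single allele at both positions; consistent genotype assignments exist with II-1 as WW or Ww.

cannot be determined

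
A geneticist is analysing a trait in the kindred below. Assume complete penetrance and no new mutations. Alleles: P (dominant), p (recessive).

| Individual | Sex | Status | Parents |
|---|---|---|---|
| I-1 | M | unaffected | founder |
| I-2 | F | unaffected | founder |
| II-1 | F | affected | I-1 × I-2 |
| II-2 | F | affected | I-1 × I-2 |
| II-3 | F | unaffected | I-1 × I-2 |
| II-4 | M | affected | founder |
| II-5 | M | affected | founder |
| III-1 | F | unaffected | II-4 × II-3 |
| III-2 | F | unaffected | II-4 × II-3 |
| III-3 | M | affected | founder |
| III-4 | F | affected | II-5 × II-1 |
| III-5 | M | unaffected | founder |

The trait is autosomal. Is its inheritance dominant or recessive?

I-1 and I-2 are both unaffected yet have an affected child II-1. Under dominance, an affected child requires at least one affected parent, so the trait cannot be dominant.

recessive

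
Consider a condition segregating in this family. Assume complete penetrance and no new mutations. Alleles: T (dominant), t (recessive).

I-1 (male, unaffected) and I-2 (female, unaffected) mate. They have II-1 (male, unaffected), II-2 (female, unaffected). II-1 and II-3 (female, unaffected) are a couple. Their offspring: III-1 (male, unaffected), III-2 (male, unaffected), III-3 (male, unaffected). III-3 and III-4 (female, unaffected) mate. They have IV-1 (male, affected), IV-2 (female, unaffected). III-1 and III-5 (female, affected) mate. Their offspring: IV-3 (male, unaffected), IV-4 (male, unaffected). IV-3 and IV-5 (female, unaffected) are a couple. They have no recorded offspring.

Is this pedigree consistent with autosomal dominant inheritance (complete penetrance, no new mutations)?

No

Under autosomal dominant, IV-1 (affected, male) cannot arise from III-3 (unaffected) × III-4 (unaffected).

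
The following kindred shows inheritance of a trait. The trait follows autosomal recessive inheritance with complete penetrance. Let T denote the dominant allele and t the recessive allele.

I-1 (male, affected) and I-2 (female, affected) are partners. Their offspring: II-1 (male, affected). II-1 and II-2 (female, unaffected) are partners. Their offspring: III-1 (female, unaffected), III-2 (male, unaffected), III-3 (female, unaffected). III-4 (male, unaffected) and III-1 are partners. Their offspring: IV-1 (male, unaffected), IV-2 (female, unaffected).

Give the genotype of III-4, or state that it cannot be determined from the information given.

cannot be determined

III-4's phenotype allows TT or Tt, and no parent or child forces a single allele at both positions; consistent genotype assignments exist with III-4 as TT or Tt.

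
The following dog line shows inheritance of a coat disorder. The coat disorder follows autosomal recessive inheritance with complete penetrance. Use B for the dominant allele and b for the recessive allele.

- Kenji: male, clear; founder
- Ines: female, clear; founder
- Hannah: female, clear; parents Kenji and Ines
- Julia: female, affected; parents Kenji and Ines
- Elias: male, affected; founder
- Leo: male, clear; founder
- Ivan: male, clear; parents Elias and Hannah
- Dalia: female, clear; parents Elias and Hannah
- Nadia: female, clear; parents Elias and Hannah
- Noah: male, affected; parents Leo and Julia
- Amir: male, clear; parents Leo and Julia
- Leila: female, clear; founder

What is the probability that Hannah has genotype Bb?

Kenji is clear so carries B and passed b to Julia (bb), so Kenji is Bb.
Ines is clear so carries B and passed b to Julia (bb), so Ines is Bb.
Their cross gives offspring ratios 1/4 BB : 1/2 Bb : 1/4 bb. Conditioning on Hannah being clear, P(Bb) = 1/2 / 3/4 = 2/3 before taking Hannah's own offspring into account.
Elias is affected, so Elias is bb.
Now use Hannah's offspring. Probability of each recorded status — clear son Ivan: 1/2 if Hannah is Bb, 1 if BB; clear daughter Dalia: 1/2 if Hannah is Bb, 1 if BB; clear daughter Nadia: 1/2 if Hannah is Bb, 1 if BB.
Bayes: P(Bb) = 2/3·1/8 / (2/3·1/8 + 1/3·1) = 1/5.

1/5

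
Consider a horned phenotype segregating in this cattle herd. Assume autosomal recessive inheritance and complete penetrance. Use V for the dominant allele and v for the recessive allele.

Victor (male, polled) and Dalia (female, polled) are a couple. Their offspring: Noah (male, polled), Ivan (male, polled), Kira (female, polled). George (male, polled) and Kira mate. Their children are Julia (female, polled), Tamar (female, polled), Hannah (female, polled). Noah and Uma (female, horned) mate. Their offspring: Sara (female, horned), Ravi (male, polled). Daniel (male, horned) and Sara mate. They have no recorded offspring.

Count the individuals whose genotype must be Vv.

2

Obligate heterozygotes: Noah is polled so carries V and passed v to Sara (vv), so Noah is Vv; Ravi is polled so carries V and received v from Uma (vv), so Ravi is Vv.
Every other individual is either homozygous by phenotype or has at least one consistent homozygous assignment, so the count is 2.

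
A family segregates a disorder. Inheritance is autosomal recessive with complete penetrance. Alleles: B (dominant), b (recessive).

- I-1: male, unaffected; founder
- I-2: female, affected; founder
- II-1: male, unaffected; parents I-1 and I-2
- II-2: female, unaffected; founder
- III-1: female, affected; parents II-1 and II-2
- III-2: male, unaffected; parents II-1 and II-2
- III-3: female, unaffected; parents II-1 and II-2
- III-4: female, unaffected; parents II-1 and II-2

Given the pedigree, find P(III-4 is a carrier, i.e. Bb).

2/3

II-1 is unaffected so carries B and received b from I-2 (bb), so II-1 is Bb.
II-2 is unaffected so carries B and passed b to III-1 (bb), so II-2 is Bb.
Their cross gives offspring ratios 1/4 BB : 1/2 Bb : 1/4 bb. Conditioning on III-4 being unaffected, P(Bb) = 1/2 / 3/4 = 2/3.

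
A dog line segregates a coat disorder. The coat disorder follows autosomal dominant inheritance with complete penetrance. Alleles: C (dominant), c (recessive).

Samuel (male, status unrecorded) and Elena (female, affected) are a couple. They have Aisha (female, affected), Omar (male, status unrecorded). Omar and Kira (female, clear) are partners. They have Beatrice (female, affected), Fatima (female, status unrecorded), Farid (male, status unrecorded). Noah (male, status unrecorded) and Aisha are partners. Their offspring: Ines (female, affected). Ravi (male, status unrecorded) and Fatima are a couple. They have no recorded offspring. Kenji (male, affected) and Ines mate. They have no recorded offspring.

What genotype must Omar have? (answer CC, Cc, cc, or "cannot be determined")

Omar's phenotype is unrecorded, and no parent or child forces a single allele at both positions; consistent genotype assignments exist with Omar as CC or Cc.

cannot be determined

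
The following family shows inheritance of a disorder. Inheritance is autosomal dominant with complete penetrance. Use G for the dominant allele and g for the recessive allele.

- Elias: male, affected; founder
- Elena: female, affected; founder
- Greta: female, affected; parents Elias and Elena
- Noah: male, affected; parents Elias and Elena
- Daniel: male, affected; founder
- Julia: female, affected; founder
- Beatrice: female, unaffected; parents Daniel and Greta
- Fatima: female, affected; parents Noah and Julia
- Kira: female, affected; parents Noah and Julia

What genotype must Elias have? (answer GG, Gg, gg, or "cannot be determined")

Elias's phenotype allows GG or Gg, and no parent or child forces a single allele at both positions; consistent genotype assignments exist with Elias as GG or Gg.

cannot be determined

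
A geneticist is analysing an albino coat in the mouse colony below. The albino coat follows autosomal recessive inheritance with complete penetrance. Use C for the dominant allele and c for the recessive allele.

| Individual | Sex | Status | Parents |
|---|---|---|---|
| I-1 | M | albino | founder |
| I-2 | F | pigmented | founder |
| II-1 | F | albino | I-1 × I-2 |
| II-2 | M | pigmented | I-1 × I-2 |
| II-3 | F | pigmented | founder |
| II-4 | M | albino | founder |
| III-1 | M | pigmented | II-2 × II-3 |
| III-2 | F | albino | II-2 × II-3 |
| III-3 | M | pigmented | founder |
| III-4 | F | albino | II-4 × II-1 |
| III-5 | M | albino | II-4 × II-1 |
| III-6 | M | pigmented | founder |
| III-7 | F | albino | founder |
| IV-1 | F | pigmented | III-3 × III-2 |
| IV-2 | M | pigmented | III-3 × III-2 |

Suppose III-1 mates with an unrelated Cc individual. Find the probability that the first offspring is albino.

II-2 is pigmented so carries C and received c from I-1 (cc), so II-2 is Cc.
II-3 is pigmented so carries C and passed c to III-2 (cc), so II-3 is Cc.
III-1 is a pigmented offspring of II-2 (Cc) × II-3 (Cc), whose cross gives 1/4 CC : 1/2 Cc : 1/4 cc; conditioning on being pigmented, III-1 is CC with probability 1/3, Cc with probability 2/3.
Summing over parental genotype combinations, P(offspring is albino) = 2/3·1/4 = 1/6.

1/6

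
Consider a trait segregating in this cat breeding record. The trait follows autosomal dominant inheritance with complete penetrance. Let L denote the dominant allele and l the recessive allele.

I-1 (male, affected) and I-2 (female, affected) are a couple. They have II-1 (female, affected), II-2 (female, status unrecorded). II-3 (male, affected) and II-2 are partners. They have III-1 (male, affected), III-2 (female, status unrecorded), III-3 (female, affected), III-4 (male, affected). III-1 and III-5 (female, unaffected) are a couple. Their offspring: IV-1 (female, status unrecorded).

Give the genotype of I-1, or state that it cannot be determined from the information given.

I-1's phenotype allows LL or Ll, and no parent or child forces a single allele at both positions; consistent genotype assignments exist with I-1 as LL or Ll.

cannot be determined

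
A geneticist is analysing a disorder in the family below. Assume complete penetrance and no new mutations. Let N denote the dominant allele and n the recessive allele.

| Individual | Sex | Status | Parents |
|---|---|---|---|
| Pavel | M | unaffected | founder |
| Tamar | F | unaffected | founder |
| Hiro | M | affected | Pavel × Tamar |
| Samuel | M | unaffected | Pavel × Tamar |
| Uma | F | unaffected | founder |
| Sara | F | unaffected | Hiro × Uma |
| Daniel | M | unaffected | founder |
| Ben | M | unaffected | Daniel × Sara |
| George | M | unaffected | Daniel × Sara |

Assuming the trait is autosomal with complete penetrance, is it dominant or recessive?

recessive

Pavel and Tamar are both unaffected yet have an affected child Hiro. Under dominance, an affected child requires at least one affected parent, so the trait cannot be dominant.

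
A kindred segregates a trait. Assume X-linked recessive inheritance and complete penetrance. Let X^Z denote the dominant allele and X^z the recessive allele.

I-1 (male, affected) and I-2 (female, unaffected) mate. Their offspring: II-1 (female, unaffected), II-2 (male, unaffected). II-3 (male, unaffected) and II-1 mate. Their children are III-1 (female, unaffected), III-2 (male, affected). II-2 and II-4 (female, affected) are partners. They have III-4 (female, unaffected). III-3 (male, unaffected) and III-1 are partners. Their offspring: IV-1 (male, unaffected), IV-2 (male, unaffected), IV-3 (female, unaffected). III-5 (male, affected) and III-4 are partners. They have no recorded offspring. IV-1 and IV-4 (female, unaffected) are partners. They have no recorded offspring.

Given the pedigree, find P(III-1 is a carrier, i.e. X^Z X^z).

II-3 is unaffected, so II-3 is X^Z Y.
II-1 is unaffected so carries Z and received z from I-1 (X^z Y), so II-1 is X^Z X^z.
Their cross gives offspring ratios 1/2 X^Z X^Z : 1/2 X^Z X^z. Conditioning on III-1 being unaffected, P(X^Z X^z) = 1/2 / 1 = 1/2 before taking III-1's own offspring into account.
III-3 is unaffected, so III-3 is X^Z Y.
Now use III-1's offspring. Probability of each recorded status — unaffected son IV-1: 1/2 if III-1 is X^Z X^z, 1 if X^Z X^Z; unaffected son IV-2: 1/2 if III-1 is X^Z X^z, 1 if X^Z X^Z. (IV-3: equally likely either way, so uninformative.)
Bayes: P(X^Z X^z) = 1/2·1/4 / (1/2·1/4 + 1/2·1) = 1/5.

1/5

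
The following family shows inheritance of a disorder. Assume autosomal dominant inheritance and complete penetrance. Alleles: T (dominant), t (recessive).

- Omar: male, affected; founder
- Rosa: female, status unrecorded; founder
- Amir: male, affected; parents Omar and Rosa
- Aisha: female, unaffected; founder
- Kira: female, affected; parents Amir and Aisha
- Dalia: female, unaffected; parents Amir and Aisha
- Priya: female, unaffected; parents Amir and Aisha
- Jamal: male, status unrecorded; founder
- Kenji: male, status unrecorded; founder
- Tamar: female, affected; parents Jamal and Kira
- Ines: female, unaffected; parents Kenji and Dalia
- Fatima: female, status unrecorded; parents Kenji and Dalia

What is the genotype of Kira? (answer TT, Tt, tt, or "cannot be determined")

From phenotype alone, Kira is TT or Tt.
Kira is affected so carries T and received t from Aisha (tt), so Kira is Tt.

Tt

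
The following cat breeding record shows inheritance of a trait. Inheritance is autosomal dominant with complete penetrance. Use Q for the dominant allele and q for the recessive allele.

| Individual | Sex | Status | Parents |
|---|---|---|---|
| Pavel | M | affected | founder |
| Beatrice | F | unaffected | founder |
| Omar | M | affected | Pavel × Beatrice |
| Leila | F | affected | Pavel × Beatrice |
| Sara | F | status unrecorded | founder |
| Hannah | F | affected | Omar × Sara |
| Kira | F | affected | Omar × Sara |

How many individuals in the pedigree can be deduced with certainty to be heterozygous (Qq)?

Obligate heterozygotes: Omar is affected so carries Q and received q from Beatrice (qq), so Omar is Qq; Leila is affected so carries Q and received q from Beatrice (qq), so Leila is Qq.
Every other individual is either homozygous by phenotype or has at least one consistent homozygous assignment, so the count is 2.

2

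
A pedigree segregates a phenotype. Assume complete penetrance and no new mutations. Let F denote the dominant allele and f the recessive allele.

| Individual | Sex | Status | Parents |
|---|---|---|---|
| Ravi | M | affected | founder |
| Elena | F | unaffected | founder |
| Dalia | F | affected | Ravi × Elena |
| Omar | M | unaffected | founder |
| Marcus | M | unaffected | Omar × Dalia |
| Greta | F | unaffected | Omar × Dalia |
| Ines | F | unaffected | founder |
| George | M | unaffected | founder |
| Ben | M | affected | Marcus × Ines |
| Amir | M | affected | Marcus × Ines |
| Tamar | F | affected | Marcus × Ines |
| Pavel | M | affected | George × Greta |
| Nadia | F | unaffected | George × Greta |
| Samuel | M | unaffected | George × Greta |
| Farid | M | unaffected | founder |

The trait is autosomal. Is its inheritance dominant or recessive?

Marcus and Ines are both unaffected yet have an affected child Ben. Under dominance, an affected child requires at least one affected parent, so the trait cannot be dominant.

recessive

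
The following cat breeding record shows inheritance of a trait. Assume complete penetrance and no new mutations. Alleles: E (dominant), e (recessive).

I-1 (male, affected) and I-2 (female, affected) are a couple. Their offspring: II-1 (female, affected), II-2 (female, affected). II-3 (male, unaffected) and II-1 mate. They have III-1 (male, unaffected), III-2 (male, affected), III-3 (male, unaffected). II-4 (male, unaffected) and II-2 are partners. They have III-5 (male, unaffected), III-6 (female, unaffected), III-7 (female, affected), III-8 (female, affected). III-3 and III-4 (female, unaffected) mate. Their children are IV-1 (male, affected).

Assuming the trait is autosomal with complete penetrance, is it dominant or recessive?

III-3 and III-4 are both unaffected yet have an affected child IV-1. Under dominance, an affected child requires at least one affected parent, so the trait cannot be dominant.

recessive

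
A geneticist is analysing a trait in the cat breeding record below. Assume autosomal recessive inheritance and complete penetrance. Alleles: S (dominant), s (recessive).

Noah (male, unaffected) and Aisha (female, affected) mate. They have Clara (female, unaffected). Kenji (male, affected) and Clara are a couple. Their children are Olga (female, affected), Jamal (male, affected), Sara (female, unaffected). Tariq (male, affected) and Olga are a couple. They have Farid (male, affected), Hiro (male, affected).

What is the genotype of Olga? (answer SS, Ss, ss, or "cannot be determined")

Olga is affected, so Olga is ss.

ss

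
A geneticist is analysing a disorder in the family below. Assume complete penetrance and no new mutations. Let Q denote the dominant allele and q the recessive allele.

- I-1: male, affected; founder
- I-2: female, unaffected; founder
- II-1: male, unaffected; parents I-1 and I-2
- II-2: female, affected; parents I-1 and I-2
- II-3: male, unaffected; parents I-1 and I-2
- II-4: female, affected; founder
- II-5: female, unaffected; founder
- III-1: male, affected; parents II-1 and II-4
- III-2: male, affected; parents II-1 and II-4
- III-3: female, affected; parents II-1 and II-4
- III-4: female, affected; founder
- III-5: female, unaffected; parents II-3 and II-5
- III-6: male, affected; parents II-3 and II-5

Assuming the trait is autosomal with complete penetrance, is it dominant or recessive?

II-3 and II-5 are both unaffected yet have an affected child III-6. Under dominance, an affected child requires at least one affected parent, so the trait cannot be dominant.

recessive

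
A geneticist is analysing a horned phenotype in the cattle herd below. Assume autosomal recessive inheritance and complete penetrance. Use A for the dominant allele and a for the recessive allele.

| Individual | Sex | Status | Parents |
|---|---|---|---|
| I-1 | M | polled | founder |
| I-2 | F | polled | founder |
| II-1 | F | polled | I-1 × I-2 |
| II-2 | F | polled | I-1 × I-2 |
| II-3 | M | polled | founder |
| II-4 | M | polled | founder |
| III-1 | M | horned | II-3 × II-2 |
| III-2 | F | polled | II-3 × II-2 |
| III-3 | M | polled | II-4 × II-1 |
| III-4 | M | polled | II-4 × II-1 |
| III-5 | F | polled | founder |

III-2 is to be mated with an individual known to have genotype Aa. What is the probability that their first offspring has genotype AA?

1/3

II-3 is polled so carries A and passed a to III-1 (aa), so II-3 is Aa.
II-2 is polled so carries A and passed a to III-1 (aa), so II-2 is Aa.
III-2 is a polled offspring of II-3 (Aa) × II-2 (Aa), whose cross gives 1/4 AA : 1/2 Aa : 1/4 aa; conditioning on being polled, III-2 is AA with probability 1/3, Aa with probability 2/3.
Summing over parental genotype combinations, P(offspring has genotype AA) = 1/3·1/2 + 2/3·1/4 = 1/3.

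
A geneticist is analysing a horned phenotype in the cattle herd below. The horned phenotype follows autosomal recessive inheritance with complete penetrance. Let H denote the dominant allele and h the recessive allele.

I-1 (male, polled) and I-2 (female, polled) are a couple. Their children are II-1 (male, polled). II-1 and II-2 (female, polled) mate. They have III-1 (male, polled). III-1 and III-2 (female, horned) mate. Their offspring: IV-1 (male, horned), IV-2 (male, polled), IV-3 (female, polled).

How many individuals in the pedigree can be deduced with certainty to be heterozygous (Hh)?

3

Obligate heterozygotes: III-1 is polled so carries H and passed h to IV-1 (hh), so III-1 is Hh; IV-2 is polled so carries H and received h from III-2 (hh), so IV-2 is Hh; IV-3 is polled so carries H and received h from III-2 (hh), so IV-3 is Hh.
Every other individual is either homozygous by phenotype or has at least one consistent homozygous assignment, so the count is 3.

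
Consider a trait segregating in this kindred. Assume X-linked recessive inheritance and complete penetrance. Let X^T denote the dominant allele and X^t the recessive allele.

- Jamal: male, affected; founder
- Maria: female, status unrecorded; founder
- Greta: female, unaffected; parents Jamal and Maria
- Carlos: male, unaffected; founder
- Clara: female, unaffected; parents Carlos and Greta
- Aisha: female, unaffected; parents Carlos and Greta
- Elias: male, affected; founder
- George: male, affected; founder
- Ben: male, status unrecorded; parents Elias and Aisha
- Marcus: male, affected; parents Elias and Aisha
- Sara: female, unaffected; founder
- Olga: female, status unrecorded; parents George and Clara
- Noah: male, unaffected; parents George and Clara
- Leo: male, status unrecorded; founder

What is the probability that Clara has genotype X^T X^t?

1/3

Carlos is unaffected, so Carlos is X^T Y.
Greta is unaffected so carries T and received t from Jamal (X^t Y), so Greta is X^T X^t.
Their cross gives offspring ratios 1/2 X^T X^T : 1/2 X^T X^t. Conditioning on Clara being unaffected, P(X^T X^t) = 1/2 / 1 = 1/2 before taking Clara's own offspring into account.
George is affected, so George is X^t Y.
Now use Clara's offspring. Probability of each recorded status — unaffected son Noah: 1/2 if Clara is X^T X^t, 1 if X^T X^T. (Olga: equally likely either way, so uninformative.)
Bayes: P(X^T X^t) = 1/2·1/2 / (1/2·1/2 + 1/2·1) = 1/3.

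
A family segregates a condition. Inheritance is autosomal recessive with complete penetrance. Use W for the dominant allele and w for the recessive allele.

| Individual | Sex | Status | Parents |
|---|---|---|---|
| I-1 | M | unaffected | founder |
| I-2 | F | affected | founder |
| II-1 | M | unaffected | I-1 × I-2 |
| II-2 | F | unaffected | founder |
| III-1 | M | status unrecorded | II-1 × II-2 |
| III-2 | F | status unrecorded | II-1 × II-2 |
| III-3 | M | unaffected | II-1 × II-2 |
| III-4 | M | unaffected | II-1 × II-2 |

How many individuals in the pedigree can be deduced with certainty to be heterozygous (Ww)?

Obligate heterozygotes: II-1 is unaffected so carries W and received w from I-2 (ww), so II-1 is Ww.
Every other individual is either homozygous by phenotype or has at least one consistent homozygous assignment, so the count is 1.

1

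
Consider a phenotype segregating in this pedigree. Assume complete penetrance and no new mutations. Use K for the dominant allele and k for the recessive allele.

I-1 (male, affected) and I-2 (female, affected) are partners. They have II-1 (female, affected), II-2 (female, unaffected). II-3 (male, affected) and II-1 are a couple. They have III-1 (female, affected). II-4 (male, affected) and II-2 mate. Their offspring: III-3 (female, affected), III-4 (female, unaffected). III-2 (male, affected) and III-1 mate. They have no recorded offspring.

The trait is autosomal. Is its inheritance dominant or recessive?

I-1 and I-2 are both affected yet have an unaffected child II-2. Under a recessive model two affected parents are homozygous and every child would be affected, so the trait cannot be recessive.

dominant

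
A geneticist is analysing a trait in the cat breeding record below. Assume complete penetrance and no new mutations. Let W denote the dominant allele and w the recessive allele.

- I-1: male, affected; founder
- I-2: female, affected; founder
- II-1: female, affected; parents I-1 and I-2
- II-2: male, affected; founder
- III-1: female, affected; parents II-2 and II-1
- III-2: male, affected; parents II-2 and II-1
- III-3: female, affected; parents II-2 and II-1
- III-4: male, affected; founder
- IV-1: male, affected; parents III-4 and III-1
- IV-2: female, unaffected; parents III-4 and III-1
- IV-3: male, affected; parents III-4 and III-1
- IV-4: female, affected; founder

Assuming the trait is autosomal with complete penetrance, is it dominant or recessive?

dominant

III-4 and III-1 are both affected yet have an unaffected child IV-2. Under a recessive model two affected parents are homozygous and every child would be affected, so the trait cannot be recessive.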